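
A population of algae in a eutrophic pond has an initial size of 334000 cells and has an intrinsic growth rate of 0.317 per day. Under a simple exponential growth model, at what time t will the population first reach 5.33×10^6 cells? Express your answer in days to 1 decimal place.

Set N₀·e^(rt) = 5.33×10^6: e^(0.317·t) = 5.33×10^6/334000 = 15.958.
0.317·t = ln(15.958) = 2.77, so t = 2.77/0.317 = 8.7381.

8.7 days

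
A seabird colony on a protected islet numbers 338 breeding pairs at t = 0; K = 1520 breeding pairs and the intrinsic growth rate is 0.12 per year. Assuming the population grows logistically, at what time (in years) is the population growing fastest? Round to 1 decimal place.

Logistic growth is fastest at N = K/2 = 760.
A = (K − N₀)/N₀ = 3.497. Set K/(1 + A·e^(−rt)) = K/2 → A·e^(−rt) = 1.
e^(−0.12t) = 1/3.497 = 0.285956, so t = ln(3.497)/0.12 = 1.2519/0.12 = 10.433.

10.4 years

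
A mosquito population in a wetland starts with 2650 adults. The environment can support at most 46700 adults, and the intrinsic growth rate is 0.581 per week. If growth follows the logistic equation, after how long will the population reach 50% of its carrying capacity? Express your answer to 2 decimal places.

4.84 weeks

A = (K − N₀)/N₀ = (46700 − 2650)/2650 = 16.623.
Solve 46700/(1 + 16.623·e^(−0.581t)) = 23350: 1 + 16.623·e^(−0.581t) = 2, so e^(−0.581t) = 0.0601589.
−0.581·t = ln(0.0601589) = -2.8108, so t = 2.8108/0.581 = 4.8378.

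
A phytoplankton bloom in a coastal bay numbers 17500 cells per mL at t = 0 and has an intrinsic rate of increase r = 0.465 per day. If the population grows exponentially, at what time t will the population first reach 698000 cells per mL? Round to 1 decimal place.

7.9 days

Set N₀·e^(rt) = 698000: e^(0.465·t) = 698000/17500 = 39.886.
0.465·t = ln(39.886) = 3.686, so t = 3.686/0.465 = 7.9269.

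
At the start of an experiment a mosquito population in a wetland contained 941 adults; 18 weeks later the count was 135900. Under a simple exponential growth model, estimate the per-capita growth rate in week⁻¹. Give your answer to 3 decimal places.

0.276 per week

From N(t) = N₀·e^(rt): e^(r·18) = 135900/941 = 144.42.
r·18 = ln(144.42) = 4.9727, so r = 4.9727/18 = 0.27626.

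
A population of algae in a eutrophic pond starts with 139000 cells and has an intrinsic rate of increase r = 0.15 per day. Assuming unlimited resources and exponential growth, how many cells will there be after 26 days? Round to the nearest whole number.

N(t) = N₀·e^(rt) = 139000 × e^(0.15×26) = 139000 × e^3.9.
e^3.9 ≈ 49.402, so N ≈ 139000 × 49.402 = 6.86694×10^6.

6866940 cells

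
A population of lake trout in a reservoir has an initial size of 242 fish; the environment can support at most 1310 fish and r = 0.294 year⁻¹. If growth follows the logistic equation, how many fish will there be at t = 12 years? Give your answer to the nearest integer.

1160 fish

A = (K − N₀)/N₀ = (1310 − 242)/242 = 4.4132.
N(t) = K/(1 + A·e^(−rt)) = 1310/(1 + 4.4132×e^(−0.294×12)).
e^(−3.528) = 0.029364; denominator = 1 + 4.4132×0.029364 = 1.1296.
N = 1310/1.1296 = 1159.71.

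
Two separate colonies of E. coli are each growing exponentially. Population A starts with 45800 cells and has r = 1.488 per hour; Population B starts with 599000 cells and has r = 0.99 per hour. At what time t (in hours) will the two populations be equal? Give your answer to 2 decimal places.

Set 45800·e^(1.488t) = 599000·e^(0.99t).
e^((1.488 − 0.99)t) = 599000/45800 → e^(0.498·t) = 13.079.
0.498·t = ln(13.079) = 2.571, so t = 2.571/0.498 = 5.1626.

5.16 hours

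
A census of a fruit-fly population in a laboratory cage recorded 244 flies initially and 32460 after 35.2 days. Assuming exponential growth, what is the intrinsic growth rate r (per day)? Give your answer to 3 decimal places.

0.139 per day

From N(t) = N₀·e^(rt): e^(r·35.2) = 32460/244 = 133.03.
r·35.2 = ln(133.03) = 4.8906, so r = 4.8906/35.2 = 0.13894.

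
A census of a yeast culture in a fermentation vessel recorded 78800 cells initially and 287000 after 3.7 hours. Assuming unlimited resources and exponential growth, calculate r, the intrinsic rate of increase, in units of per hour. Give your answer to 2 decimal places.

From N(t) = N₀·e^(rt): e^(r·3.7) = 287000/78800 = 3.6421.
r·3.7 = ln(3.6421) = 1.2926, so r = 1.2926/3.7 = 0.34934.

0.35 per hour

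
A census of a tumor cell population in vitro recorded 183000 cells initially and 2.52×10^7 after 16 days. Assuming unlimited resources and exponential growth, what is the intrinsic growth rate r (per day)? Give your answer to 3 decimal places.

0.308 per day

From N(t) = N₀·e^(rt): e^(r·16) = 2.52×10^7/183000 = 137.7.
r·16 = ln(137.7) = 4.9251, so r = 4.9251/16 = 0.30782.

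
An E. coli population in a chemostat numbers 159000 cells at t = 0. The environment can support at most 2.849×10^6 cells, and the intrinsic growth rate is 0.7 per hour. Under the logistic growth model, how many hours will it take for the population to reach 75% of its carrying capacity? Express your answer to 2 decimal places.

5.61 hours

A = (K − N₀)/N₀ = (2.849×10^6 − 159000)/159000 = 16.918.
Solve 2.849×10^6/(1 + 16.918·e^(−0.7t)) = 2.13675×10^6: 1 + 16.918·e^(−0.7t) = 1.3333, so e^(−0.7t) = 0.0197026.
−0.7·t = ln(0.0197026) = -3.927, so t = 3.927/0.7 = 5.61.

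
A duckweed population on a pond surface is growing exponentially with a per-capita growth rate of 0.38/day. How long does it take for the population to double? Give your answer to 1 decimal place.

1.8 days

Doubling time t_d = ln(2)/r = 0.6931/0.38 = 1.8241.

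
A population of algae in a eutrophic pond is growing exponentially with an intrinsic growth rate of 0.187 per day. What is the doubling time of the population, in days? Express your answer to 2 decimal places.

3.71 days

Doubling time t_d = ln(2)/r = 0.6931/0.187 = 3.7067.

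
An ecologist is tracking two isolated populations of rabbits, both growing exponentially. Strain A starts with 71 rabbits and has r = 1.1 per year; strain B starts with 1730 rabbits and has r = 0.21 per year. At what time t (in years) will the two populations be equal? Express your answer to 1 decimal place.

3.6 years

Set 71·e^(1.1t) = 1730·e^(0.21t).
e^((1.1 − 0.21)t) = 1730/71 → e^(0.89·t) = 24.366.
0.89·t = ln(24.366) = 3.1932, so t = 3.1932/0.89 = 3.5879.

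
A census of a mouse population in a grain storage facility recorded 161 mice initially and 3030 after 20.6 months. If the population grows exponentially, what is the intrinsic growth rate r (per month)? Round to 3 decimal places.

From N(t) = N₀·e^(rt): e^(r·20.6) = 3030/161 = 18.82.
r·20.6 = ln(18.82) = 2.9349, so r = 2.9349/20.6 = 0.14247.

0.142 per month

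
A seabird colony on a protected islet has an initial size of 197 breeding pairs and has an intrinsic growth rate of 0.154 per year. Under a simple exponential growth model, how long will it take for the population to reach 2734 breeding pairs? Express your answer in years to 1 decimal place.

17.1 years

Set N₀·e^(rt) = 2734: e^(0.154·t) = 2734/197 = 13.878.
0.154·t = ln(13.878) = 2.6303, so t = 2.6303/0.154 = 17.08.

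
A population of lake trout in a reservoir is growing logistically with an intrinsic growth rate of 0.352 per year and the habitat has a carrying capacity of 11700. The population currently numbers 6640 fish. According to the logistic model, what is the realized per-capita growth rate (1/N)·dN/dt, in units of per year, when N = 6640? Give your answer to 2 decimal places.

0.15 per year

(1/N)·dN/dt = r(1 − N/K) = 0.352 × (1 − 6640/11700).
= 0.352 × 0.43248 = 0.15223.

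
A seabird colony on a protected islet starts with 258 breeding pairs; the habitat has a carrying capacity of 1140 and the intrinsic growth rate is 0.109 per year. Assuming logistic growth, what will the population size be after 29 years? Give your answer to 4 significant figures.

995.7 breeding pairs

A = (K − N₀)/N₀ = (1140 − 258)/258 = 3.4186.
N(t) = K/(1 + A·e^(−rt)) = 1140/(1 + 3.4186×e^(−0.109×29)).
e^(−3.161) = 0.042383; denominator = 1 + 3.4186×0.042383 = 1.1449.
N = 1140/1.1449 = 995.727.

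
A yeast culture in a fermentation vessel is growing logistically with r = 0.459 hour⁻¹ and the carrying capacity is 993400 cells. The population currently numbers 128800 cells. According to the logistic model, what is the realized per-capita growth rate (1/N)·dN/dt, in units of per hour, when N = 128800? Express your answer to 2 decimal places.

0.40 per hour

(1/N)·dN/dt = r(1 − N/K) = 0.459 × (1 − 128800/993400).
= 0.459 × 0.87034 = 0.39949.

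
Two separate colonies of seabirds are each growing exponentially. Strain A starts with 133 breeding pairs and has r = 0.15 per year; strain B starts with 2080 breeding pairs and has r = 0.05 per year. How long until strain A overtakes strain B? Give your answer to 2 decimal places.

27.50 years

Set 133·e^(0.15t) = 2080·e^(0.05t).
e^((0.15 − 0.05)t) = 2080/133 → e^(0.1·t) = 15.639.
0.1·t = ln(15.639) = 2.7498, so t = 2.7498/0.1 = 27.498.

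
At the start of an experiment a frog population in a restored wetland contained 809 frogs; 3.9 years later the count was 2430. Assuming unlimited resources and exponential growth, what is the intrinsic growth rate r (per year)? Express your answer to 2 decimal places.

From N(t) = N₀·e^(rt): e^(r·3.9) = 2430/809 = 3.0037.
r·3.9 = ln(3.0037) = 1.0998, so r = 1.0998/3.9 = 0.28201.

0.28 per year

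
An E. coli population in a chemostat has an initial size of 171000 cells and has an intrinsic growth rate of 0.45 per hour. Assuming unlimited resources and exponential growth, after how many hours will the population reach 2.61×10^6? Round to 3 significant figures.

Set N₀·e^(rt) = 2.61×10^6: e^(0.45·t) = 2.61×10^6/171000 = 15.263.
0.45·t = ln(15.263) = 2.7254, so t = 2.7254/0.45 = 6.0565.

6.06 hours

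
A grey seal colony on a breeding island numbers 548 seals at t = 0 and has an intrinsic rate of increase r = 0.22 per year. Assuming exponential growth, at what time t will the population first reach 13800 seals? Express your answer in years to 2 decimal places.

Set N₀·e^(rt) = 13800: e^(0.22·t) = 13800/548 = 25.182.
0.22·t = ln(25.182) = 3.2261, so t = 3.2261/0.22 = 14.664.

14.66 years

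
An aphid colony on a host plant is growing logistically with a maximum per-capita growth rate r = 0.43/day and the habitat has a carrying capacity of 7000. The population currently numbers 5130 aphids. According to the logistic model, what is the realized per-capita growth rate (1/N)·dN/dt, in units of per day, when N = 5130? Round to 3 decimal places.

(1/N)·dN/dt = r(1 − N/K) = 0.43 × (1 − 5130/7000).
= 0.43 × 0.26714 = 0.11487.

0.115 per day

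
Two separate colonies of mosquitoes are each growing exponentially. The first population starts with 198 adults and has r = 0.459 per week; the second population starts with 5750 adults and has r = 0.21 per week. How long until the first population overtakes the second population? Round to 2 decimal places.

13.53 weeks

Set 198·e^(0.459t) = 5750·e^(0.21t).
e^((0.459 − 0.21)t) = 5750/198 → e^(0.249·t) = 29.04.
0.249·t = ln(29.04) = 3.3687, so t = 3.3687/0.249 = 13.529.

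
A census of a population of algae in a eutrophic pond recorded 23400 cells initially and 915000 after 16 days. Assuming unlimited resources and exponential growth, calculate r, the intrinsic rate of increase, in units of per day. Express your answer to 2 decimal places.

0.23 per day

From N(t) = N₀·e^(rt): e^(r·16) = 915000/23400 = 39.103.
r·16 = ln(39.103) = 3.6662, so r = 3.6662/16 = 0.22914.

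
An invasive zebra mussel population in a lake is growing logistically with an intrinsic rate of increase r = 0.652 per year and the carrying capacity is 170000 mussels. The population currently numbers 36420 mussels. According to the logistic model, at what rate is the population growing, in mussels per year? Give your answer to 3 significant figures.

18700 mussels per year

dN/dt = rN(1 − N/K) = 0.652 × 36420 × (1 − 36420/170000).
1 − 36420/170000 = 0.78576; dN/dt = 0.652 × 36420 × 0.78576 = 18659.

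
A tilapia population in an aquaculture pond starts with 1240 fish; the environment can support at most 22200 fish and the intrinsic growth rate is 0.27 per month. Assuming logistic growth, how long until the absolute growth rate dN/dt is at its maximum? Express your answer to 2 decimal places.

10.47 months

Logistic growth is fastest at N = K/2 = 11100.
A = (K − N₀)/N₀ = 16.903. Set K/(1 + A·e^(−rt)) = K/2 → A·e^(−rt) = 1.
e^(−0.27t) = 1/16.903 = 0.0591603, so t = ln(16.903)/0.27 = 2.8275/0.27 = 10.472.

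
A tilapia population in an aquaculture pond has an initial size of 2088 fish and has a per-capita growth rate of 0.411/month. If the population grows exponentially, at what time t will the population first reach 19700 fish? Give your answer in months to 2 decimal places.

5.46 months

Set N₀·e^(rt) = 19700: e^(0.411·t) = 19700/2088 = 9.4349.
0.411·t = ln(9.4349) = 2.2444, so t = 2.2444/0.411 = 5.4609.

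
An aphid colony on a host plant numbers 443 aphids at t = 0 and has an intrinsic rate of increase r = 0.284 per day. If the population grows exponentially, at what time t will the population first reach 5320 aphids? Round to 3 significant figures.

Set N₀·e^(rt) = 5320: e^(0.284·t) = 5320/443 = 12.009.
0.284·t = ln(12.009) = 2.4857, so t = 2.4857/0.284 = 8.7523.

8.75 days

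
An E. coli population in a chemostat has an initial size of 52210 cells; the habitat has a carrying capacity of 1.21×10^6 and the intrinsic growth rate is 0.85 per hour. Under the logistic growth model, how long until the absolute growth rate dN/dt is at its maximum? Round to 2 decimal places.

Logistic growth is fastest at N = K/2 = 605000.
A = (K − N₀)/N₀ = 22.176. Set K/(1 + A·e^(−rt)) = K/2 → A·e^(−rt) = 1.
e^(−0.85t) = 1/22.176 = 0.0450945, so t = ln(22.176)/0.85 = 3.099/0.85 = 3.6459.

3.65 hours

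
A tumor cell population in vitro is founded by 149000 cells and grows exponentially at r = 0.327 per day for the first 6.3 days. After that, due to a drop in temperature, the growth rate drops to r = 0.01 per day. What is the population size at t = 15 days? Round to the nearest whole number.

1275440 cells

Phase 1: N(6.3) = 149000·e^(0.327×6.3) = 149000·e^2.06 = 1.169166×10^6.
Phase 2 runs for 15 − 6.3 = 8.7 days at r = 0.01.
N(15) = 1.169166×10^6·e^(0.01×8.7) = 1.169166×10^6·e^0.087 = 1.27544×10^6.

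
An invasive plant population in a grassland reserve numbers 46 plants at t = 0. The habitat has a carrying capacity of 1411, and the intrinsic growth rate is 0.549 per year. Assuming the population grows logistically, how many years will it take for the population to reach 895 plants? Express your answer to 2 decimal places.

7.18 years

A = (K − N₀)/N₀ = (1411 − 46)/46 = 29.674.
Solve 1411/(1 + 29.674·e^(−0.549t)) = 895: 1 + 29.674·e^(−0.549t) = 1.5765, so e^(−0.549t) = 0.0194291.
−0.549·t = ln(0.0194291) = -3.941, so t = 3.941/0.549 = 7.1785.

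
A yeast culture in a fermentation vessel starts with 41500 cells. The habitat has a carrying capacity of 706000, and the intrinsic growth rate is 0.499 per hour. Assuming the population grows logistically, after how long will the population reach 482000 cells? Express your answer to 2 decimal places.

7.09 hours

A = (K − N₀)/N₀ = (706000 − 41500)/41500 = 16.012.
Solve 706000/(1 + 16.012·e^(−0.499t)) = 482000: 1 + 16.012·e^(−0.499t) = 1.4647, so e^(−0.499t) = 0.0290238.
−0.499·t = ln(0.0290238) = -3.5396, so t = 3.5396/0.499 = 7.0935.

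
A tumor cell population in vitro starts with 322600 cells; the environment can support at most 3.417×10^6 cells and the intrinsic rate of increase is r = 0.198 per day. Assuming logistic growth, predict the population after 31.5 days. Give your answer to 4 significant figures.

A = (K − N₀)/N₀ = (3.417×10^6 − 322600)/322600 = 9.5921.
N(t) = K/(1 + A·e^(−rt)) = 3.417×10^6/(1 + 9.5921×e^(−0.198×31.5)).
e^(−6.237) = 0.0019557; denominator = 1 + 9.5921×0.0019557 = 1.0188.
N = 3.417×10^6/1.0188 = 3.35408×10^6.

3354000 cells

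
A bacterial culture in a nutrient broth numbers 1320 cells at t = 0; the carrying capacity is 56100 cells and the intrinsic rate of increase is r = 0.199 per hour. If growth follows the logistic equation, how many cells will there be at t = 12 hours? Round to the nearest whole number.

A = (K − N₀)/N₀ = (56100 − 1320)/1320 = 41.5.
N(t) = K/(1 + A·e^(−rt)) = 56100/(1 + 41.5×e^(−0.199×12)).
e^(−2.388) = 0.091813; denominator = 1 + 41.5×0.091813 = 4.8102.
N = 56100/4.8102 = 11662.6.

11663 cells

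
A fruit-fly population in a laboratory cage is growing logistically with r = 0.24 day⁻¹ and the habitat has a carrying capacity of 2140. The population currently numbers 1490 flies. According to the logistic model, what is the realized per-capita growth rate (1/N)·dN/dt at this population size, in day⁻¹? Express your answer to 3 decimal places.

(1/N)·dN/dt = r(1 − N/K) = 0.24 × (1 − 1490/2140).
= 0.24 × 0.30374 = 0.072897.

0.073 per day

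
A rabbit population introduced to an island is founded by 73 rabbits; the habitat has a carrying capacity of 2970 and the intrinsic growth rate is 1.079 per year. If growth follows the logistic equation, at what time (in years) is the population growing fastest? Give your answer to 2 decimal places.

3.41 years

Logistic growth is fastest at N = K/2 = 1485.
A = (K − N₀)/N₀ = 39.685. Set K/(1 + A·e^(−rt)) = K/2 → A·e^(−rt) = 1.
e^(−1.079t) = 1/39.685 = 0.0251985, so t = ln(39.685)/1.079 = 3.681/1.079 = 3.4115.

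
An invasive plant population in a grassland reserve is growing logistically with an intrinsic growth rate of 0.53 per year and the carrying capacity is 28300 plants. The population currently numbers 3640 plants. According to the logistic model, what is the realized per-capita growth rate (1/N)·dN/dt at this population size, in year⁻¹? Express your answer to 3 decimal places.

(1/N)·dN/dt = r(1 − N/K) = 0.53 × (1 − 3640/28300).
= 0.53 × 0.87138 = 0.46183.

0.462 per year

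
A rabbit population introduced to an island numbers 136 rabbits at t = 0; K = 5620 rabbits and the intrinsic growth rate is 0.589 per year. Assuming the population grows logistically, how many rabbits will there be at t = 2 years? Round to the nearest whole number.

A = (K − N₀)/N₀ = (5620 − 136)/136 = 40.324.
N(t) = K/(1 + A·e^(−rt)) = 5620/(1 + 40.324×e^(−0.589×2)).
e^(−1.178) = 0.30789; denominator = 1 + 40.324×0.30789 = 13.415.
N = 5620/13.415 = 418.923.

419 rabbits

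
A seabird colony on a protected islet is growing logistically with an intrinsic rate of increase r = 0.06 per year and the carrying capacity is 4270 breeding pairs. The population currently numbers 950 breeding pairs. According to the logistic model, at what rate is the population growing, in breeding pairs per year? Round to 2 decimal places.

44.32 breeding pairs per year

dN/dt = rN(1 − N/K) = 0.06 × 950 × (1 − 950/4270).
1 − 950/4270 = 0.77752; dN/dt = 0.06 × 950 × 0.77752 = 44.319.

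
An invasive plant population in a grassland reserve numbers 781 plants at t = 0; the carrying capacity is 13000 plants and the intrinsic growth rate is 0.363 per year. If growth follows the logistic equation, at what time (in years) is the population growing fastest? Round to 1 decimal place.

7.6 years

Logistic growth is fastest at N = K/2 = 6500.
A = (K − N₀)/N₀ = 15.645. Set K/(1 + A·e^(−rt)) = K/2 → A·e^(−rt) = 1.
e^(−0.363t) = 1/15.645 = 0.0639169, so t = ln(15.645)/0.363 = 2.7502/0.363 = 7.5762.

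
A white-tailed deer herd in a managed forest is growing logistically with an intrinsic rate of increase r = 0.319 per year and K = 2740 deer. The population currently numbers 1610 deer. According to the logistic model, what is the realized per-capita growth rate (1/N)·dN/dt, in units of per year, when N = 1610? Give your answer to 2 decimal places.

0.13 per year

(1/N)·dN/dt = r(1 − N/K) = 0.319 × (1 − 1610/2740).
= 0.319 × 0.41241 = 0.13156.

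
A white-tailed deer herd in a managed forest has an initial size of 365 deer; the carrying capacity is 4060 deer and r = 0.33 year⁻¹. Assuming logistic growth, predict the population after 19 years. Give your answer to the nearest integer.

3984 deer

A = (K − N₀)/N₀ = (4060 − 365)/365 = 10.123.
N(t) = K/(1 + A·e^(−rt)) = 4060/(1 + 10.123×e^(−0.33×19)).
e^(−6.27) = 0.0018922; denominator = 1 + 10.123×0.0018922 = 1.0192.
N = 4060/1.0192 = 3983.69.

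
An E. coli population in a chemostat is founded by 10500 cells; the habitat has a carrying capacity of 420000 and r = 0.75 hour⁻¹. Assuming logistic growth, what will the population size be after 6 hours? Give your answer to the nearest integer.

A = (K − N₀)/N₀ = (420000 − 10500)/10500 = 39.
N(t) = K/(1 + A·e^(−rt)) = 420000/(1 + 39×e^(−0.75×6)).
e^(−4.5) = 0.011109; denominator = 1 + 39×0.011109 = 1.4333.
N = 420000/1.4333 = 293040.

293040 cells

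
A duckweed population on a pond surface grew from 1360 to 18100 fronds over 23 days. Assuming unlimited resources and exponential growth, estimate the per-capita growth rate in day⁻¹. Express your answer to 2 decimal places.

From N(t) = N₀·e^(rt): e^(r·23) = 18100/1360 = 13.309.
r·23 = ln(13.309) = 2.5884, so r = 2.5884/23 = 0.11254.

0.11 per day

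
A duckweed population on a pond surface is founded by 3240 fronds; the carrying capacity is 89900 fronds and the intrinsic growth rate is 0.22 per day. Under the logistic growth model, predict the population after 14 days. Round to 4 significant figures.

40330 fronds

A = (K − N₀)/N₀ = (89900 − 3240)/3240 = 26.747.
N(t) = K/(1 + A·e^(−rt)) = 89900/(1 + 26.747×e^(−0.22×14)).
e^(−3.08) = 0.045959; denominator = 1 + 26.747×0.045959 = 2.2293.
N = 89900/2.2293 = 40327.1.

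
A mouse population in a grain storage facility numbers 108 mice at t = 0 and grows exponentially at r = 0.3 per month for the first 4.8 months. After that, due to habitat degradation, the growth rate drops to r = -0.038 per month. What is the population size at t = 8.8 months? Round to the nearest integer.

392 mice

Phase 1: N(4.8) = 108·e^(0.3×4.8) = 108·e^1.44 = 455.835.
Phase 2 runs for 8.8 − 4.8 = 4 months at r = -0.038.
N(8.8) = 455.835·e^(-0.038×4) = 455.835·e^-0.152 = 391.557.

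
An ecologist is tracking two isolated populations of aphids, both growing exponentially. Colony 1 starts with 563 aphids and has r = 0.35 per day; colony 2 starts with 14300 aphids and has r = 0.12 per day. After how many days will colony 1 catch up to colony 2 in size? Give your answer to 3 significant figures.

Set 563·e^(0.35t) = 14300·e^(0.12t).
e^((0.35 − 0.12)t) = 14300/563 → e^(0.23·t) = 25.4.
0.23·t = ln(25.4) = 3.2347, so t = 3.2347/0.23 = 14.064.

14.1 days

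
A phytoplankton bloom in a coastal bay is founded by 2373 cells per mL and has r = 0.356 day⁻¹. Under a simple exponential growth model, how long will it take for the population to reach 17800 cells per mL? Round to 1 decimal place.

5.7 days

Set N₀·e^(rt) = 17800: e^(0.356·t) = 17800/2373 = 7.5011.
0.356·t = ln(7.5011) = 2.015, so t = 2.015/0.356 = 5.6602.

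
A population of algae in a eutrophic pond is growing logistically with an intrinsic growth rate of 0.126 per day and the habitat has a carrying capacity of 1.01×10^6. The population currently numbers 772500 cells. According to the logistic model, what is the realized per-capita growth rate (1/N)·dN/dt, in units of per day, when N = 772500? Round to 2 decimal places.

0.03 per day

(1/N)·dN/dt = r(1 − N/K) = 0.126 × (1 − 772500/1.01×10^6).
= 0.126 × 0.23515 = 0.029629.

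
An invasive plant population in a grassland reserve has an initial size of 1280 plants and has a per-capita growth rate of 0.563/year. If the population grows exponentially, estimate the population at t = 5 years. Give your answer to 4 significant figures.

N(t) = N₀·e^(rt) = 1280 × e^(0.563×5) = 1280 × e^2.815.
e^2.815 ≈ 16.693, so N ≈ 1280 × 16.693 = 21367.3.

21370 plants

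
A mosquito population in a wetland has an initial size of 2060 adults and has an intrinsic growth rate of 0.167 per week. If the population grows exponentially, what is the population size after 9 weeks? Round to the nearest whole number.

N(t) = N₀·e^(rt) = 2060 × e^(0.167×9) = 2060 × e^1.503.
e^1.503 ≈ 4.4952, so N ≈ 2060 × 4.4952 = 9260.02.

9260 adults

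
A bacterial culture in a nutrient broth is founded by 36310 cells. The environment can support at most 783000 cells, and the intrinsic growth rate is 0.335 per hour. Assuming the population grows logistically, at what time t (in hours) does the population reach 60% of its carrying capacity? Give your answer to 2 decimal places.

A = (K − N₀)/N₀ = (783000 − 36310)/36310 = 20.564.
Solve 783000/(1 + 20.564·e^(−0.335t)) = 469800: 1 + 20.564·e^(−0.335t) = 1.6667, so e^(−0.335t) = 0.0324186.
−0.335·t = ln(0.0324186) = -3.429, so t = 3.429/0.335 = 10.236.

10.24 hours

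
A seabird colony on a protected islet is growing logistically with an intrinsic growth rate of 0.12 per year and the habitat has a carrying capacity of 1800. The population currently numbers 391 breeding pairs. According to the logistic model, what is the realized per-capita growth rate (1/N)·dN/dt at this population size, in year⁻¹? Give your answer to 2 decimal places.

(1/N)·dN/dt = r(1 − N/K) = 0.12 × (1 − 391/1800).
= 0.12 × 0.78278 = 0.093933.

0.09 per year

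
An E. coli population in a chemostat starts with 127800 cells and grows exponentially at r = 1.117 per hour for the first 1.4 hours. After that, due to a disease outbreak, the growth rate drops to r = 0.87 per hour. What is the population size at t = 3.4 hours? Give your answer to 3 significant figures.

3480000 cells

Phase 1: N(1.4) = 127800·e^(1.117×1.4) = 127800·e^1.564 = 610493.
Phase 2 runs for 3.4 − 1.4 = 2 hours at r = 0.87.
N(3.4) = 610493·e^(0.87×2) = 610493·e^1.74 = 3.478187×10^6.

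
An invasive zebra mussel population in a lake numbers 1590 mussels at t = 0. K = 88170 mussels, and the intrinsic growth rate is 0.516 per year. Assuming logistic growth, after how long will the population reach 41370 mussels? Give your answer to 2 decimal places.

A = (K − N₀)/N₀ = (88170 − 1590)/1590 = 54.453.
Solve 88170/(1 + 54.453·e^(−0.516t)) = 41370: 1 + 54.453·e^(−0.516t) = 2.1313, so e^(−0.516t) = 0.0207749.
−0.516·t = ln(0.0207749) = -3.874, so t = 3.874/0.516 = 7.5078.

7.51 years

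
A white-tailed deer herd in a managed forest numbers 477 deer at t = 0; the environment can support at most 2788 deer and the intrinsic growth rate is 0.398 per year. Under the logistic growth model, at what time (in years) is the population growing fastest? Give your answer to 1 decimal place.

Logistic growth is fastest at N = K/2 = 1394.
A = (K − N₀)/N₀ = 4.8449. Set K/(1 + A·e^(−rt)) = K/2 → A·e^(−rt) = 1.
e^(−0.398t) = 1/4.8449 = 0.206404, so t = ln(4.8449)/0.398 = 1.5779/0.398 = 3.9646.

4.0 years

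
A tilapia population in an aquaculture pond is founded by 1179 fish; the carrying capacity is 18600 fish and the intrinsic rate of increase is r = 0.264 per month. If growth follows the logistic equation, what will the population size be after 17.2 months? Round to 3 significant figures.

16100 fish

A = (K − N₀)/N₀ = (18600 − 1179)/1179 = 14.776.
N(t) = K/(1 + A·e^(−rt)) = 18600/(1 + 14.776×e^(−0.264×17.2)).
e^(−4.541) = 0.010665; denominator = 1 + 14.776×0.010665 = 1.1576.
N = 18600/1.1576 = 16067.9.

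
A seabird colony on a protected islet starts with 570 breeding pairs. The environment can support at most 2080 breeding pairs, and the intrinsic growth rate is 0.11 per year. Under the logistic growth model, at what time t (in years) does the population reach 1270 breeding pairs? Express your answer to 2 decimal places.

12.95 years

A = (K − N₀)/N₀ = (2080 − 570)/570 = 2.6491.
Solve 2080/(1 + 2.6491·e^(−0.11t)) = 1270: 1 + 2.6491·e^(−0.11t) = 1.6378, so e^(−0.11t) = 0.240757.
−0.11·t = ln(0.240757) = -1.424, so t = 1.424/0.11 = 12.945.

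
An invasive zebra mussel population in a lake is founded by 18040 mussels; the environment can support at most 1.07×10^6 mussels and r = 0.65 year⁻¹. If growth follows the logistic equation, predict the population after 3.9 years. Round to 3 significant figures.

A = (K − N₀)/N₀ = (1.07×10^6 − 18040)/18040 = 58.313.
N(t) = K/(1 + A·e^(−rt)) = 1.07×10^6/(1 + 58.313×e^(−0.65×3.9)).
e^(−2.535) = 0.079262; denominator = 1 + 58.313×0.079262 = 5.622.
N = 1.07×10^6/5.622 = 190325.

190000 mussels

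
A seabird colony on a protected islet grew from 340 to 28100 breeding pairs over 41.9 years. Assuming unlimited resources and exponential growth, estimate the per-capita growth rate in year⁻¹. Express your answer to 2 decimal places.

From N(t) = N₀·e^(rt): e^(r·41.9) = 28100/340 = 82.647.
r·41.9 = ln(82.647) = 4.4146, so r = 4.4146/41.9 = 0.10536.

0.11 per year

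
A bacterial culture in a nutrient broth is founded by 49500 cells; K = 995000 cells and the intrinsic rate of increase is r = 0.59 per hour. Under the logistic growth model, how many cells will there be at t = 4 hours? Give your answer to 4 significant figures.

354900 cells

A = (K − N₀)/N₀ = (995000 − 49500)/49500 = 19.101.
N(t) = K/(1 + A·e^(−rt)) = 995000/(1 + 19.101×e^(−0.59×4)).
e^(−2.36) = 0.09442; denominator = 1 + 19.101×0.09442 = 2.8035.
N = 995000/2.8035 = 354911.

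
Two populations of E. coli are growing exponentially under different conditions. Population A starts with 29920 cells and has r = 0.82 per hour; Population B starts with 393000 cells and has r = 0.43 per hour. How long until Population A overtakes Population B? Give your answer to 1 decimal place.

Set 29920·e^(0.82t) = 393000·e^(0.43t).
e^((0.82 − 0.43)t) = 393000/29920 → e^(0.39·t) = 13.135.
0.39·t = ln(13.135) = 2.5753, so t = 2.5753/0.39 = 6.6033.

6.6 hours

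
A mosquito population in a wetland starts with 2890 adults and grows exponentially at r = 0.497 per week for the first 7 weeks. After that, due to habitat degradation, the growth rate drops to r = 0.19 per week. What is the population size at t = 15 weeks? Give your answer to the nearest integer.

Phase 1: N(7) = 2890·e^(0.497×7) = 2890·e^3.479 = 93714.8.
Phase 2 runs for 15 − 7 = 8 weeks at r = 0.19.
N(15) = 93714.8·e^(0.19×8) = 93714.8·e^1.52 = 428485.

428485 adults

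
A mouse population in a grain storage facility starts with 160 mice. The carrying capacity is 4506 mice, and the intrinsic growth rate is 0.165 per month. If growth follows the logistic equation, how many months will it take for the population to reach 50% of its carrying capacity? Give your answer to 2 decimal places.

20.01 months

A = (K − N₀)/N₀ = (4506 − 160)/160 = 27.163.
Solve 4506/(1 + 27.163·e^(−0.165t)) = 2253: 1 + 27.163·e^(−0.165t) = 2, so e^(−0.165t) = 0.0368155.
−0.165·t = ln(0.0368155) = -3.3018, so t = 3.3018/0.165 = 20.011.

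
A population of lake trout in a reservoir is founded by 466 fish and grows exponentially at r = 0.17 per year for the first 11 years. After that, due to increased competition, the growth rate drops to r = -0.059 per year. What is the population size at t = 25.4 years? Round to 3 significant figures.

1290 fish

Phase 1: N(11) = 466·e^(0.17×11) = 466·e^1.87 = 3023.55.
Phase 2 runs for 25.4 − 11 = 14.4 years at r = -0.059.
N(25.4) = 3023.55·e^(-0.059×14.4) = 3023.55·e^-0.8496 = 1292.83.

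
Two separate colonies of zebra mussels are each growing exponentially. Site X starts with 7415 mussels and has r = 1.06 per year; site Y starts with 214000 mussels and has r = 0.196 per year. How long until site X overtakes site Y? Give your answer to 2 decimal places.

Set 7415·e^(1.06t) = 214000·e^(0.196t).
e^((1.06 − 0.196)t) = 214000/7415 → e^(0.864·t) = 28.86.
0.864·t = ln(28.86) = 3.3625, so t = 3.3625/0.864 = 3.8917.

3.89 years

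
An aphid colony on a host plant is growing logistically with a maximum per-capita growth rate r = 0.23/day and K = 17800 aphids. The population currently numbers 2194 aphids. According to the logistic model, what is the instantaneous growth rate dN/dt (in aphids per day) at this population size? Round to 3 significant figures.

442 aphids per day

dN/dt = rN(1 − N/K) = 0.23 × 2194 × (1 − 2194/17800).
1 − 2194/17800 = 0.87674; dN/dt = 0.23 × 2194 × 0.87674 = 442.42.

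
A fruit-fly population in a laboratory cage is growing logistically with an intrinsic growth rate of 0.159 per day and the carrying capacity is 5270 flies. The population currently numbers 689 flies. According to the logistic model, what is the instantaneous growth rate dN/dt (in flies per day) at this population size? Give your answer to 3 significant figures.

95.2 flies per day

dN/dt = rN(1 − N/K) = 0.159 × 689 × (1 − 689/5270).
1 − 689/5270 = 0.86926; dN/dt = 0.159 × 689 × 0.86926 = 95.228.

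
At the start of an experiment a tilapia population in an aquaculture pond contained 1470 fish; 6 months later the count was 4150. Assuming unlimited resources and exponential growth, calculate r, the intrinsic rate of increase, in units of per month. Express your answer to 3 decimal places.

From N(t) = N₀·e^(rt): e^(r·6) = 4150/1470 = 2.8231.
r·6 = ln(2.8231) = 1.0378, so r = 1.0378/6 = 0.17297.

0.173 per month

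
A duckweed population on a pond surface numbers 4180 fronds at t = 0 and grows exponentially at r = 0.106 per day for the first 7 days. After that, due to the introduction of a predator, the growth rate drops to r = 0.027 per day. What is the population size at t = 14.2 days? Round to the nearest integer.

Phase 1: N(7) = 4180·e^(0.106×7) = 4180·e^0.742 = 8778.55.
Phase 2 runs for 14.2 − 7 = 7.2 days at r = 0.027.
N(14.2) = 8778.55·e^(0.027×7.2) = 8778.55·e^0.1944 = 10662.3.

10662 fronds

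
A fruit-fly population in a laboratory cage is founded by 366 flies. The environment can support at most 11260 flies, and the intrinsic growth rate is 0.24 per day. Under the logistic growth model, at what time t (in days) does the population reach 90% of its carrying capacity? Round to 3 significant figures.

23.3 days

A = (K − N₀)/N₀ = (11260 − 366)/366 = 29.765.
Solve 11260/(1 + 29.765·e^(−0.24t)) = 10134: 1 + 29.765·e^(−0.24t) = 1.1111, so e^(−0.24t) = 0.00373294.
−0.24·t = ln(0.00373294) = -5.5906, so t = 5.5906/0.24 = 23.294.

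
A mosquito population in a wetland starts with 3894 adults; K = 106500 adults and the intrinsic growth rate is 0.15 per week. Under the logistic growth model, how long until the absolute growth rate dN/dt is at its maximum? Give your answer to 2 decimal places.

Logistic growth is fastest at N = K/2 = 53250.
A = (K − N₀)/N₀ = 26.35. Set K/(1 + A·e^(−rt)) = K/2 → A·e^(−rt) = 1.
e^(−0.15t) = 1/26.35 = 0.037951, so t = ln(26.35)/0.15 = 3.2715/0.15 = 21.81.

21.81 weeks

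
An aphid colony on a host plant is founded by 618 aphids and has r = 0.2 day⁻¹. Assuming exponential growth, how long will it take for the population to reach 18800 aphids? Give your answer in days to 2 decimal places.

17.08 days

Set N₀·e^(rt) = 18800: e^(0.2·t) = 18800/618 = 30.421.
0.2·t = ln(30.421) = 3.4151, so t = 3.4151/0.2 = 17.076.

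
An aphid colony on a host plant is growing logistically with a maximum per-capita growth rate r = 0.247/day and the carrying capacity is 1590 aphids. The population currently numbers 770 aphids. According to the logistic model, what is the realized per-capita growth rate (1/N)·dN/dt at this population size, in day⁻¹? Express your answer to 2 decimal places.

0.13 per day

(1/N)·dN/dt = r(1 − N/K) = 0.247 × (1 − 770/1590).
= 0.247 × 0.51572 = 0.12738.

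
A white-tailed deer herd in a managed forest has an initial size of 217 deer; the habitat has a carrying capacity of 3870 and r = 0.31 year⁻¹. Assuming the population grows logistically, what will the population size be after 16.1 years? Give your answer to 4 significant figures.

3473 deer

A = (K − N₀)/N₀ = (3870 − 217)/217 = 16.834.
N(t) = K/(1 + A·e^(−rt)) = 3870/(1 + 16.834×e^(−0.31×16.1)).
e^(−4.991) = 0.0067989; denominator = 1 + 16.834×0.0067989 = 1.1145.
N = 3870/1.1145 = 3472.56.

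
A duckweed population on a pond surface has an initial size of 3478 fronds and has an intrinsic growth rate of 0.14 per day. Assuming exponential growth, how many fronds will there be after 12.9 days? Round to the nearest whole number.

N(t) = N₀·e^(rt) = 3478 × e^(0.14×12.9) = 3478 × e^1.806.
e^1.806 ≈ 6.0861, so N ≈ 3478 × 6.0861 = 21167.3.

21167 fronds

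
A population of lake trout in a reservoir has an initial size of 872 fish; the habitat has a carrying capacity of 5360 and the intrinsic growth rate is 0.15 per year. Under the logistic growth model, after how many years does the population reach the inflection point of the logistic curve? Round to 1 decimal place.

Logistic growth is fastest at N = K/2 = 2680.
A = (K − N₀)/N₀ = 5.1468. Set K/(1 + A·e^(−rt)) = K/2 → A·e^(−rt) = 1.
e^(−0.15t) = 1/5.1468 = 0.194296, so t = ln(5.1468)/0.15 = 1.6384/0.15 = 10.922.

10.9 years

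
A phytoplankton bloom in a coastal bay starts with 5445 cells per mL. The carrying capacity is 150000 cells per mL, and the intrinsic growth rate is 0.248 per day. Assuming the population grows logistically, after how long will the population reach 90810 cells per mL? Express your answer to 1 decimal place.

A = (K − N₀)/N₀ = (150000 − 5445)/5445 = 26.548.
Solve 150000/(1 + 26.548·e^(−0.248t)) = 90810: 1 + 26.548·e^(−0.248t) = 1.6518, so e^(−0.248t) = 0.0245516.
−0.248·t = ln(0.0245516) = -3.707, so t = 3.707/0.248 = 14.947.

14.9 days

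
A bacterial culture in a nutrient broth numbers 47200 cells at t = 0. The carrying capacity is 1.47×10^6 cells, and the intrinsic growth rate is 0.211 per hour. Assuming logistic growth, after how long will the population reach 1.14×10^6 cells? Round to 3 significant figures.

A = (K − N₀)/N₀ = (1.47×10^6 − 47200)/47200 = 30.144.
Solve 1.47×10^6/(1 + 30.144·e^(−0.211t)) = 1.14×10^6: 1 + 30.144·e^(−0.211t) = 1.2895, so e^(−0.211t) = 0.00960301.
−0.211·t = ln(0.00960301) = -4.6457, so t = 4.6457/0.211 = 22.017.

22.0 hours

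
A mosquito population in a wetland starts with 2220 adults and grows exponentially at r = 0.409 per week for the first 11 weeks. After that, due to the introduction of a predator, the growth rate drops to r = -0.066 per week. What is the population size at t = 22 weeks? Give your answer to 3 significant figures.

96600 adults

Phase 1: N(11) = 2220·e^(0.409×11) = 2220·e^4.499 = 199638.
Phase 2 runs for 22 − 11 = 11 weeks at r = -0.066.
N(22) = 199638·e^(-0.066×11) = 199638·e^-0.726 = 96593.1.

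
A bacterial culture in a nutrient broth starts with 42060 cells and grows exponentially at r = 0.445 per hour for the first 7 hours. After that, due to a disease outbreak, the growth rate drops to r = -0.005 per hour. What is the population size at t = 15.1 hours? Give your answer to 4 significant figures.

Phase 1: N(7) = 42060·e^(0.445×7) = 42060·e^3.115 = 947756.
Phase 2 runs for 15.1 − 7 = 8.1 hours at r = -0.005.
N(15.1) = 947756·e^(-0.005×8.1) = 947756·e^-0.0405 = 910139.

910100 cells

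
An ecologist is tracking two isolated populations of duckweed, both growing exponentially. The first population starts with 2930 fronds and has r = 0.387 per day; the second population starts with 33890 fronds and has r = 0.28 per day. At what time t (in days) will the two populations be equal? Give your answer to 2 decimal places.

22.88 days

Set 2930·e^(0.387t) = 33890·e^(0.28t).
e^((0.387 − 0.28)t) = 33890/2930 → e^(0.107·t) = 11.567.
0.107·t = ln(11.567) = 2.4481, so t = 2.4481/0.107 = 22.88.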